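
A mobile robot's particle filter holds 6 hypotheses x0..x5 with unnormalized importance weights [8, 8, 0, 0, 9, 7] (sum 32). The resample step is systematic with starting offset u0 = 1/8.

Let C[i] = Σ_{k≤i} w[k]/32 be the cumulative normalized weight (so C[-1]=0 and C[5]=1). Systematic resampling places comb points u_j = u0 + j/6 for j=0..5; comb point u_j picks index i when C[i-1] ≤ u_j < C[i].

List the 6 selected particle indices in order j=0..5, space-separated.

0 1 1 4 5 5

C = [1/4, 1/2, 1/2, 1/2, 25/32, 1]
j=0: u_0=1/8 ∈ [0, 1/4) → index 0
j=1: u_1=7/24 ∈ [1/4, 1/2) → index 1
j=2: u_2=11/24 ∈ [1/4, 1/2) → index 1
j=3: u_3=5/8 ∈ [1/2, 25/32) → index 4
j=4: u_4=19/24 ∈ [25/32, 1) → index 5
j=5: u_5=23/24 ∈ [25/32, 1) → index 5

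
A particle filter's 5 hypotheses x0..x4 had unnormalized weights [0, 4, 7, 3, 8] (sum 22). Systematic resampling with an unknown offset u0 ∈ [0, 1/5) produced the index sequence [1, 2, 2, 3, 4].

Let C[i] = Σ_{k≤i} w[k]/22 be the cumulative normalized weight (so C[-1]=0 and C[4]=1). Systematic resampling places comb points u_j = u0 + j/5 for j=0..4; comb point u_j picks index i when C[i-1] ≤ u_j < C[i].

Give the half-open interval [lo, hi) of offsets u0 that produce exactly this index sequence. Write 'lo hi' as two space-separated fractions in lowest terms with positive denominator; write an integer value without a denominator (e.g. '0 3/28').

0 2/55

C = [0, 2/11, 1/2, 7/11, 1]
j=0 picked index 1: u0 ∈ [0, 2/11)
j=1 picked index 2: u0 ∈ [-1/55, 3/10)
j=2 picked index 2: u0 ∈ [-12/55, 1/10)
j=3 picked index 3: u0 ∈ [-1/10, 2/55)
j=4 picked index 4: u0 ∈ [-9/55, 1/5)
intersection: [0, 2/55)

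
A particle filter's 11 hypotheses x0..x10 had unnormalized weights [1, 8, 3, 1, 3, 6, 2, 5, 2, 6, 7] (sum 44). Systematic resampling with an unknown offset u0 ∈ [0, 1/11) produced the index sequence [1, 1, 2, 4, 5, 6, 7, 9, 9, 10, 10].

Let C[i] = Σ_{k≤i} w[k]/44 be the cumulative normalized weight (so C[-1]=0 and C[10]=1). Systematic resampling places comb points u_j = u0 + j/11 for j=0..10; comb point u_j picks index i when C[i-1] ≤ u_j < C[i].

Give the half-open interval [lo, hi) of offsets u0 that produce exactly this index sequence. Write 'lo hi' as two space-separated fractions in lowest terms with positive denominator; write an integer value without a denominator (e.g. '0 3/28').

3/44 1/11

C = [1/44, 9/44, 3/11, 13/44, 4/11, 1/2, 6/11, 29/44, 31/44, 37/44, 1]
j=0 picked index 1: u0 ∈ [1/44, 9/44)
j=1 picked index 1: u0 ∈ [-3/44, 5/44)
j=2 picked index 2: u0 ∈ [1/44, 1/11)
j=3 picked index 4: u0 ∈ [1/44, 1/11)
j=4 picked index 5: u0 ∈ [0, 3/22)
j=5 picked index 6: u0 ∈ [1/22, 1/11)
j=6 picked index 7: u0 ∈ [0, 5/44)
j=7 picked index 9: u0 ∈ [3/44, 9/44)
j=8 picked index 9: u0 ∈ [-1/44, 5/44)
j=9 picked index 10: u0 ∈ [1/44, 2/11)
j=10 picked index 10: u0 ∈ [-3/44, 1/11)
intersection: [3/44, 1/11)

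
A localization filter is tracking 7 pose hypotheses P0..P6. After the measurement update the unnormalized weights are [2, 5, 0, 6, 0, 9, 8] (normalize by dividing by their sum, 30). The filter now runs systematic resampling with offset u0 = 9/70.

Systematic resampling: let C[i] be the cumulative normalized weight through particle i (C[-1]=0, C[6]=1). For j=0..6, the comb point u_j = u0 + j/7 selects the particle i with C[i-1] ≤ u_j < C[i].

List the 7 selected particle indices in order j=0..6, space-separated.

1 3 3 5 5 6 6

C = [1/15, 7/30, 7/30, 13/30, 13/30, 11/15, 1]
j=0: u_0=9/70 ∈ [1/15, 7/30) → index 1
j=1: u_1=19/70 ∈ [7/30, 13/30) → index 3
j=2: u_2=29/70 ∈ [7/30, 13/30) → index 3
j=3: u_3=39/70 ∈ [13/30, 11/15) → index 5
j=4: u_4=7/10 ∈ [13/30, 11/15) → index 5
j=5: u_5=59/70 ∈ [11/15, 1) → index 6
j=6: u_6=69/70 ∈ [11/15, 1) → index 6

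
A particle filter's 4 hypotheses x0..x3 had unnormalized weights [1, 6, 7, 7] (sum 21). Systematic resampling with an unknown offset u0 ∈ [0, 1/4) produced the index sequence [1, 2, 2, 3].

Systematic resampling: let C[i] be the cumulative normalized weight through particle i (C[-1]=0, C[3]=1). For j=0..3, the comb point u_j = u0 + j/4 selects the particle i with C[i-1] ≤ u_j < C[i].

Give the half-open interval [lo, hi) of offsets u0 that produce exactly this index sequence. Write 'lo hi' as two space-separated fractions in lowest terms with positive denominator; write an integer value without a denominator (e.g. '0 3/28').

C = [1/21, 1/3, 2/3, 1]
j=0 picked index 1: u0 ∈ [1/21, 1/3)
j=1 picked index 2: u0 ∈ [1/12, 5/12)
j=2 picked index 2: u0 ∈ [-1/6, 1/6)
j=3 picked index 3: u0 ∈ [-1/12, 1/4)
intersection: [1/12, 1/6)

1/12 1/6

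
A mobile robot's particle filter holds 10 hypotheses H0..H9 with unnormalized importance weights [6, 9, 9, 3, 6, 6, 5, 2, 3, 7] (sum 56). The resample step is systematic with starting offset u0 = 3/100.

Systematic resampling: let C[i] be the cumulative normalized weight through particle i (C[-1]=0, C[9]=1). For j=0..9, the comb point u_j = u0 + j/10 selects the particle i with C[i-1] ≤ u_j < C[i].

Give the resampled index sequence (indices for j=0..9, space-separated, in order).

C = [3/28, 15/56, 3/7, 27/56, 33/56, 39/56, 11/14, 23/28, 7/8, 1]
j=0: u_0=3/100 ∈ [0, 3/28) → index 0
j=1: u_1=13/100 ∈ [3/28, 15/56) → index 1
j=2: u_2=23/100 ∈ [3/28, 15/56) → index 1
j=3: u_3=33/100 ∈ [15/56, 3/7) → index 2
j=4: u_4=43/100 ∈ [3/7, 27/56) → index 3
j=5: u_5=53/100 ∈ [27/56, 33/56) → index 4
j=6: u_6=63/100 ∈ [33/56, 39/56) → index 5
j=7: u_7=73/100 ∈ [39/56, 11/14) → index 6
j=8: u_8=83/100 ∈ [23/28, 7/8) → index 8
j=9: u_9=93/100 ∈ [7/8, 1) → index 9

0 1 1 2 3 4 5 6 8 9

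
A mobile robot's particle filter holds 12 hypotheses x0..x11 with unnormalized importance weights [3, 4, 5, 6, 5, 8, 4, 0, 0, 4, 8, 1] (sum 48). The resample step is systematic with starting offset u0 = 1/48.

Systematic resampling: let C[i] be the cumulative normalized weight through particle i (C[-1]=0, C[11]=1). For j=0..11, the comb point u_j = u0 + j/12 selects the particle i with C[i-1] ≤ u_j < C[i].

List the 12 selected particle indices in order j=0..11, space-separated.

C = [1/16, 7/48, 1/4, 3/8, 23/48, 31/48, 35/48, 35/48, 35/48, 13/16, 47/48, 1]
j=0: u_0=1/48 ∈ [0, 1/16) → index 0
j=1: u_1=5/48 ∈ [1/16, 7/48) → index 1
j=2: u_2=3/16 ∈ [7/48, 1/4) → index 2
j=3: u_3=13/48 ∈ [1/4, 3/8) → index 3
j=4: u_4=17/48 ∈ [1/4, 3/8) → index 3
j=5: u_5=7/16 ∈ [3/8, 23/48) → index 4
j=6: u_6=25/48 ∈ [23/48, 31/48) → index 5
j=7: u_7=29/48 ∈ [23/48, 31/48) → index 5
j=8: u_8=11/16 ∈ [31/48, 35/48) → index 6
j=9: u_9=37/48 ∈ [35/48, 13/16) → index 9
j=10: u_10=41/48 ∈ [13/16, 47/48) → index 10
j=11: u_11=15/16 ∈ [13/16, 47/48) → index 10

0 1 2 3 3 4 5 5 6 9 10 10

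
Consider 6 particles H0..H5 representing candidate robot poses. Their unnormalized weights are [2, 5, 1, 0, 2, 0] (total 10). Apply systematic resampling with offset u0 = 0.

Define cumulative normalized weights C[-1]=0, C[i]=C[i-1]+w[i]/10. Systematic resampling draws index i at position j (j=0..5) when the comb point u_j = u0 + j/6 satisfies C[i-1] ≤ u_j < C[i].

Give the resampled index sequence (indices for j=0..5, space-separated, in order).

C = [1/5, 7/10, 4/5, 4/5, 1, 1]
j=0: u_0=0 ∈ [0, 1/5) → index 0
j=1: u_1=1/6 ∈ [0, 1/5) → index 0
j=2: u_2=1/3 ∈ [1/5, 7/10) → index 1
j=3: u_3=1/2 ∈ [1/5, 7/10) → index 1
j=4: u_4=2/3 ∈ [1/5, 7/10) → index 1
j=5: u_5=5/6 ∈ [4/5, 1) → index 4

0 0 1 1 1 4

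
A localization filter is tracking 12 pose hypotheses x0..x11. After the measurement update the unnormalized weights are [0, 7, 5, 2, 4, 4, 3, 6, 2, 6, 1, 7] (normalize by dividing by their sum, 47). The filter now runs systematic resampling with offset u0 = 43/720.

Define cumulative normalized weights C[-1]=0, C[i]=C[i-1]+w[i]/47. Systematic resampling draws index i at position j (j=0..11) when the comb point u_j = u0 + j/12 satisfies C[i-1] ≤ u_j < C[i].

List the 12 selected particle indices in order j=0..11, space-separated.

1 1 2 4 5 6 7 7 9 9 11 11

C = [0, 7/47, 12/47, 14/47, 18/47, 22/47, 25/47, 31/47, 33/47, 39/47, 40/47, 1]
j=0: u_0=43/720 ∈ [0, 7/47) → index 1
j=1: u_1=103/720 ∈ [0, 7/47) → index 1
j=2: u_2=163/720 ∈ [7/47, 12/47) → index 2
j=3: u_3=223/720 ∈ [14/47, 18/47) → index 4
j=4: u_4=283/720 ∈ [18/47, 22/47) → index 5
j=5: u_5=343/720 ∈ [22/47, 25/47) → index 6
j=6: u_6=403/720 ∈ [25/47, 31/47) → index 7
j=7: u_7=463/720 ∈ [25/47, 31/47) → index 7
j=8: u_8=523/720 ∈ [33/47, 39/47) → index 9
j=9: u_9=583/720 ∈ [33/47, 39/47) → index 9
j=10: u_10=643/720 ∈ [40/47, 1) → index 11
j=11: u_11=703/720 ∈ [40/47, 1) → index 11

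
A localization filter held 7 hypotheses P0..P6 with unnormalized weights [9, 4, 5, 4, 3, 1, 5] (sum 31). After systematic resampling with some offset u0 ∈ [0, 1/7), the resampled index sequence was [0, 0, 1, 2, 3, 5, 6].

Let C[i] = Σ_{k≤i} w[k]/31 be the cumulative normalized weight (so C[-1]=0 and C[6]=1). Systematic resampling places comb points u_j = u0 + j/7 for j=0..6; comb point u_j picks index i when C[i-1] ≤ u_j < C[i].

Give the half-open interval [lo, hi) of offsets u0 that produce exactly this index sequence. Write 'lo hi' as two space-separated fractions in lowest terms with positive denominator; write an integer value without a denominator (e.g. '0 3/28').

20/217 27/217

C = [9/31, 13/31, 18/31, 22/31, 25/31, 26/31, 1]
j=0 picked index 0: u0 ∈ [0, 9/31)
j=1 picked index 0: u0 ∈ [-1/7, 32/217)
j=2 picked index 1: u0 ∈ [1/217, 29/217)
j=3 picked index 2: u0 ∈ [-2/217, 33/217)
j=4 picked index 3: u0 ∈ [2/217, 30/217)
j=5 picked index 5: u0 ∈ [20/217, 27/217)
j=6 picked index 6: u0 ∈ [-4/217, 1/7)
intersection: [20/217, 27/217)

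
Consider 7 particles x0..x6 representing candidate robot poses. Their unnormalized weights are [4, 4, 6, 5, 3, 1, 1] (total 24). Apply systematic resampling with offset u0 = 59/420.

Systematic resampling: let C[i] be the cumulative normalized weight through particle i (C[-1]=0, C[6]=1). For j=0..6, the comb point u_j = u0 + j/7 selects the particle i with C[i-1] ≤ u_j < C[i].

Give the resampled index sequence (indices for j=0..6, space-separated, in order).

0 1 2 2 3 4 6

C = [1/6, 1/3, 7/12, 19/24, 11/12, 23/24, 1]
j=0: u_0=59/420 ∈ [0, 1/6) → index 0
j=1: u_1=17/60 ∈ [1/6, 1/3) → index 1
j=2: u_2=179/420 ∈ [1/3, 7/12) → index 2
j=3: u_3=239/420 ∈ [1/3, 7/12) → index 2
j=4: u_4=299/420 ∈ [7/12, 19/24) → index 3
j=5: u_5=359/420 ∈ [19/24, 11/12) → index 4
j=6: u_6=419/420 ∈ [23/24, 1) → index 6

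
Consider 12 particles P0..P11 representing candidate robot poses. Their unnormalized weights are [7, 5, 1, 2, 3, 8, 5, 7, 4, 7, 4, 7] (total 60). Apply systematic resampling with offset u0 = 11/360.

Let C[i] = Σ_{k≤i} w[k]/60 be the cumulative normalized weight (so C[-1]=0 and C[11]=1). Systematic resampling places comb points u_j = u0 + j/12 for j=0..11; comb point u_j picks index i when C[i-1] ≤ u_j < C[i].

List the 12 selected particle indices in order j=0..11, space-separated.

C = [7/60, 1/5, 13/60, 1/4, 3/10, 13/30, 31/60, 19/30, 7/10, 49/60, 53/60, 1]
j=0: u_0=11/360 ∈ [0, 7/60) → index 0
j=1: u_1=41/360 ∈ [0, 7/60) → index 0
j=2: u_2=71/360 ∈ [7/60, 1/5) → index 1
j=3: u_3=101/360 ∈ [1/4, 3/10) → index 4
j=4: u_4=131/360 ∈ [3/10, 13/30) → index 5
j=5: u_5=161/360 ∈ [13/30, 31/60) → index 6
j=6: u_6=191/360 ∈ [31/60, 19/30) → index 7
j=7: u_7=221/360 ∈ [31/60, 19/30) → index 7
j=8: u_8=251/360 ∈ [19/30, 7/10) → index 8
j=9: u_9=281/360 ∈ [7/10, 49/60) → index 9
j=10: u_10=311/360 ∈ [49/60, 53/60) → index 10
j=11: u_11=341/360 ∈ [53/60, 1) → index 11

0 0 1 4 5 6 7 7 8 9 10 11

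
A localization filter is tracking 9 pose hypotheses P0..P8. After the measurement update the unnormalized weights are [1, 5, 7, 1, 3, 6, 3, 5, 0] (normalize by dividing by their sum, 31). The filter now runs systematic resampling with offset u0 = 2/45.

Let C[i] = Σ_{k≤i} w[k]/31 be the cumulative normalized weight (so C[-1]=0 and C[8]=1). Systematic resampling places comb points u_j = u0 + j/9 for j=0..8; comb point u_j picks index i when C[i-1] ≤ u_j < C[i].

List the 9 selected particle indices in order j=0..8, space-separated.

C = [1/31, 6/31, 13/31, 14/31, 17/31, 23/31, 26/31, 1, 1]
j=0: u_0=2/45 ∈ [1/31, 6/31) → index 1
j=1: u_1=7/45 ∈ [1/31, 6/31) → index 1
j=2: u_2=4/15 ∈ [6/31, 13/31) → index 2
j=3: u_3=17/45 ∈ [6/31, 13/31) → index 2
j=4: u_4=22/45 ∈ [14/31, 17/31) → index 4
j=5: u_5=3/5 ∈ [17/31, 23/31) → index 5
j=6: u_6=32/45 ∈ [17/31, 23/31) → index 5
j=7: u_7=37/45 ∈ [23/31, 26/31) → index 6
j=8: u_8=14/15 ∈ [26/31, 1) → index 7

1 1 2 2 4 5 5 6 7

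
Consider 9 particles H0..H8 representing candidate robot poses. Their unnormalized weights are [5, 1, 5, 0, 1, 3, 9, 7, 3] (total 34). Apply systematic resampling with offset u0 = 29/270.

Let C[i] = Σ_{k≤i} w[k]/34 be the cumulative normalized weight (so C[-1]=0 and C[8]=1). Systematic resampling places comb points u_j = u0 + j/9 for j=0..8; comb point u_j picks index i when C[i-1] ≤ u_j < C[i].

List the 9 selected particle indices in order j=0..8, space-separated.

C = [5/34, 3/17, 11/34, 11/34, 6/17, 15/34, 12/17, 31/34, 1]
j=0: u_0=29/270 ∈ [0, 5/34) → index 0
j=1: u_1=59/270 ∈ [3/17, 11/34) → index 2
j=2: u_2=89/270 ∈ [11/34, 6/17) → index 4
j=3: u_3=119/270 ∈ [6/17, 15/34) → index 5
j=4: u_4=149/270 ∈ [15/34, 12/17) → index 6
j=5: u_5=179/270 ∈ [15/34, 12/17) → index 6
j=6: u_6=209/270 ∈ [12/17, 31/34) → index 7
j=7: u_7=239/270 ∈ [12/17, 31/34) → index 7
j=8: u_8=269/270 ∈ [31/34, 1) → index 8

0 2 4 5 6 6 7 7 8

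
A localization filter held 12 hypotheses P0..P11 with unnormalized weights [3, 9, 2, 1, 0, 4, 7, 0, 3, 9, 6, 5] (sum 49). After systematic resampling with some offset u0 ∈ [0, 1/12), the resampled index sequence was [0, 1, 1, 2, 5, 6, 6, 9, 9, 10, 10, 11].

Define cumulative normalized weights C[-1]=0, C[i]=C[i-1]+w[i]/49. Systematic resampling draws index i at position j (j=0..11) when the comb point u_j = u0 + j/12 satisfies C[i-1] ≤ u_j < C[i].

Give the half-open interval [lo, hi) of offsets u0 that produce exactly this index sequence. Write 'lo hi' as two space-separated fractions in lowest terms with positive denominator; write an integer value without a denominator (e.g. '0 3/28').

5/196 3/98

C = [3/49, 12/49, 2/7, 15/49, 15/49, 19/49, 26/49, 26/49, 29/49, 38/49, 44/49, 1]
j=0 picked index 0: u0 ∈ [0, 3/49)
j=1 picked index 1: u0 ∈ [-13/588, 95/588)
j=2 picked index 1: u0 ∈ [-31/294, 23/294)
j=3 picked index 2: u0 ∈ [-1/196, 1/28)
j=4 picked index 5: u0 ∈ [-4/147, 8/147)
j=5 picked index 6: u0 ∈ [-17/588, 67/588)
j=6 picked index 6: u0 ∈ [-11/98, 3/98)
j=7 picked index 9: u0 ∈ [5/588, 113/588)
j=8 picked index 9: u0 ∈ [-11/147, 16/147)
j=9 picked index 10: u0 ∈ [5/196, 29/196)
j=10 picked index 10: u0 ∈ [-17/294, 19/294)
j=11 picked index 11: u0 ∈ [-11/588, 1/12)
intersection: [5/196, 3/98)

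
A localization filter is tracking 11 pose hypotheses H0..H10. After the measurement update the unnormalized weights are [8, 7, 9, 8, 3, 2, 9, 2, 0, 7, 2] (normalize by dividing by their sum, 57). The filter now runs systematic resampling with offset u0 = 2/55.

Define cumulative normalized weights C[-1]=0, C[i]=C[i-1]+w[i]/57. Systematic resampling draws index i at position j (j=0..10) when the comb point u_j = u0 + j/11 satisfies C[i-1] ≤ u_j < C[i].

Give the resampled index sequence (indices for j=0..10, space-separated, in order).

C = [8/57, 5/19, 8/19, 32/57, 35/57, 37/57, 46/57, 16/19, 16/19, 55/57, 1]
j=0: u_0=2/55 ∈ [0, 8/57) → index 0
j=1: u_1=7/55 ∈ [0, 8/57) → index 0
j=2: u_2=12/55 ∈ [8/57, 5/19) → index 1
j=3: u_3=17/55 ∈ [5/19, 8/19) → index 2
j=4: u_4=2/5 ∈ [5/19, 8/19) → index 2
j=5: u_5=27/55 ∈ [8/19, 32/57) → index 3
j=6: u_6=32/55 ∈ [32/57, 35/57) → index 4
j=7: u_7=37/55 ∈ [37/57, 46/57) → index 6
j=8: u_8=42/55 ∈ [37/57, 46/57) → index 6
j=9: u_9=47/55 ∈ [16/19, 55/57) → index 9
j=10: u_10=52/55 ∈ [16/19, 55/57) → index 9

0 0 1 2 2 3 4 6 6 9 9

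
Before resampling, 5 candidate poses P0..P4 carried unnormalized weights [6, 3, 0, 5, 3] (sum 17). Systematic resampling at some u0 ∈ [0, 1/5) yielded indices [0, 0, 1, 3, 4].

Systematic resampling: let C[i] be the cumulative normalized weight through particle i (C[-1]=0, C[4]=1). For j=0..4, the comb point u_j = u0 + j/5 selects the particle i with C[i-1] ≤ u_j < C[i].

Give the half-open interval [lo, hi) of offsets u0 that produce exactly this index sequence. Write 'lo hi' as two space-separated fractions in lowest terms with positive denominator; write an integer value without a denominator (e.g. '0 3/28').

2/85 11/85

C = [6/17, 9/17, 9/17, 14/17, 1]
j=0 picked index 0: u0 ∈ [0, 6/17)
j=1 picked index 0: u0 ∈ [-1/5, 13/85)
j=2 picked index 1: u0 ∈ [-4/85, 11/85)
j=3 picked index 3: u0 ∈ [-6/85, 19/85)
j=4 picked index 4: u0 ∈ [2/85, 1/5)
intersection: [2/85, 11/85)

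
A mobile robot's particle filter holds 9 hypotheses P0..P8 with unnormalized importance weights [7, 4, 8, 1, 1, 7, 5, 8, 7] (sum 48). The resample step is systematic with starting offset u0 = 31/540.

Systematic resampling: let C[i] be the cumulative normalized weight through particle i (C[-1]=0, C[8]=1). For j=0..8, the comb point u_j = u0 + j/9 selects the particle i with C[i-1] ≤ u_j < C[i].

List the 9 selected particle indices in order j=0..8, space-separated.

0 1 2 2 5 6 7 7 8

C = [7/48, 11/48, 19/48, 5/12, 7/16, 7/12, 11/16, 41/48, 1]
j=0: u_0=31/540 ∈ [0, 7/48) → index 0
j=1: u_1=91/540 ∈ [7/48, 11/48) → index 1
j=2: u_2=151/540 ∈ [11/48, 19/48) → index 2
j=3: u_3=211/540 ∈ [11/48, 19/48) → index 2
j=4: u_4=271/540 ∈ [7/16, 7/12) → index 5
j=5: u_5=331/540 ∈ [7/12, 11/16) → index 6
j=6: u_6=391/540 ∈ [11/16, 41/48) → index 7
j=7: u_7=451/540 ∈ [11/16, 41/48) → index 7
j=8: u_8=511/540 ∈ [41/48, 1) → index 8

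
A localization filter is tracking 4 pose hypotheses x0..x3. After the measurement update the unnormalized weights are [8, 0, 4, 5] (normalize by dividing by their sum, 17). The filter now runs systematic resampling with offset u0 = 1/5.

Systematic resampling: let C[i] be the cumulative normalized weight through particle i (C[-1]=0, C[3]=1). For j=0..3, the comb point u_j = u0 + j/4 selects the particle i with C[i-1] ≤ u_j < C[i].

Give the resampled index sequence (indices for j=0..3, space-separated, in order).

0 0 2 3

C = [8/17, 8/17, 12/17, 1]
j=0: u_0=1/5 ∈ [0, 8/17) → index 0
j=1: u_1=9/20 ∈ [0, 8/17) → index 0
j=2: u_2=7/10 ∈ [8/17, 12/17) → index 2
j=3: u_3=19/20 ∈ [12/17, 1) → index 3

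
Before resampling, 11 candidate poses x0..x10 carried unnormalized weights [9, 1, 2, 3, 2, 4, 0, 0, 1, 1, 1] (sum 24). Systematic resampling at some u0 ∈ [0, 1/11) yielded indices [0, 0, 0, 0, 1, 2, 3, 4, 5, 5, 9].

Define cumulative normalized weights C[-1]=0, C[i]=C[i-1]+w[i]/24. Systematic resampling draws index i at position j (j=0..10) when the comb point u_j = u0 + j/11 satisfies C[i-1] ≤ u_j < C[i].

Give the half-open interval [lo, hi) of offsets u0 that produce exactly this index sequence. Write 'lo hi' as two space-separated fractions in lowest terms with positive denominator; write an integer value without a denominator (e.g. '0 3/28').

1/88 1/22

C = [3/8, 5/12, 1/2, 5/8, 17/24, 7/8, 7/8, 7/8, 11/12, 23/24, 1]
j=0 picked index 0: u0 ∈ [0, 3/8)
j=1 picked index 0: u0 ∈ [-1/11, 25/88)
j=2 picked index 0: u0 ∈ [-2/11, 17/88)
j=3 picked index 0: u0 ∈ [-3/11, 9/88)
j=4 picked index 1: u0 ∈ [1/88, 7/132)
j=5 picked index 2: u0 ∈ [-5/132, 1/22)
j=6 picked index 3: u0 ∈ [-1/22, 7/88)
j=7 picked index 4: u0 ∈ [-1/88, 19/264)
j=8 picked index 5: u0 ∈ [-5/264, 13/88)
j=9 picked index 5: u0 ∈ [-29/264, 5/88)
j=10 picked index 9: u0 ∈ [1/132, 13/264)
intersection: [1/88, 1/22)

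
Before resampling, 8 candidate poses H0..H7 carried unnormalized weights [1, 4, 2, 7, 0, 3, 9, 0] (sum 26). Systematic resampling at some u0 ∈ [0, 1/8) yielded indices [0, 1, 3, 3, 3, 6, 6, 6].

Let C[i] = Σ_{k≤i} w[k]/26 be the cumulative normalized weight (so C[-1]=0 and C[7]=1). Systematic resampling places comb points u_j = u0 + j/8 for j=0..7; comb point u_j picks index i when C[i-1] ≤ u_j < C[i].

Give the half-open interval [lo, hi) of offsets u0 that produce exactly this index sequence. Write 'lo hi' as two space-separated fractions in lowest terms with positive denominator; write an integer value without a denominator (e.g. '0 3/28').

3/104 1/26

C = [1/26, 5/26, 7/26, 7/13, 7/13, 17/26, 1, 1]
j=0 picked index 0: u0 ∈ [0, 1/26)
j=1 picked index 1: u0 ∈ [-9/104, 7/104)
j=2 picked index 3: u0 ∈ [1/52, 15/52)
j=3 picked index 3: u0 ∈ [-11/104, 17/104)
j=4 picked index 3: u0 ∈ [-3/13, 1/26)
j=5 picked index 6: u0 ∈ [3/104, 3/8)
j=6 picked index 6: u0 ∈ [-5/52, 1/4)
j=7 picked index 6: u0 ∈ [-23/104, 1/8)
intersection: [3/104, 1/26)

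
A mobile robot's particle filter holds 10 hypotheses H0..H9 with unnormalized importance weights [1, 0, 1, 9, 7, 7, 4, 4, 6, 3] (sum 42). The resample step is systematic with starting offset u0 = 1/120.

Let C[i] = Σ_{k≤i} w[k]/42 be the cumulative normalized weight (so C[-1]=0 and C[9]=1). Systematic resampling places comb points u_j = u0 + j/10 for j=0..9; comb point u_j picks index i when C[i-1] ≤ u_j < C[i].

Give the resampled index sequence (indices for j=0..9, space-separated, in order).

C = [1/42, 1/42, 1/21, 11/42, 3/7, 25/42, 29/42, 11/14, 13/14, 1]
j=0: u_0=1/120 ∈ [0, 1/42) → index 0
j=1: u_1=13/120 ∈ [1/21, 11/42) → index 3
j=2: u_2=5/24 ∈ [1/21, 11/42) → index 3
j=3: u_3=37/120 ∈ [11/42, 3/7) → index 4
j=4: u_4=49/120 ∈ [11/42, 3/7) → index 4
j=5: u_5=61/120 ∈ [3/7, 25/42) → index 5
j=6: u_6=73/120 ∈ [25/42, 29/42) → index 6
j=7: u_7=17/24 ∈ [29/42, 11/14) → index 7
j=8: u_8=97/120 ∈ [11/14, 13/14) → index 8
j=9: u_9=109/120 ∈ [11/14, 13/14) → index 8

0 3 3 4 4 5 6 7 8 8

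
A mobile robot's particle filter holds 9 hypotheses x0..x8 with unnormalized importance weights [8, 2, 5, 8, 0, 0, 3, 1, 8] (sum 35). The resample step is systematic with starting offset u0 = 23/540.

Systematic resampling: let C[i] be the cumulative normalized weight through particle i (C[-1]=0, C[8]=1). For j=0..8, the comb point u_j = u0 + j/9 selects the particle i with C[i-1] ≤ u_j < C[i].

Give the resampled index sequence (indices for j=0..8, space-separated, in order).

C = [8/35, 2/7, 3/7, 23/35, 23/35, 23/35, 26/35, 27/35, 1]
j=0: u_0=23/540 ∈ [0, 8/35) → index 0
j=1: u_1=83/540 ∈ [0, 8/35) → index 0
j=2: u_2=143/540 ∈ [8/35, 2/7) → index 1
j=3: u_3=203/540 ∈ [2/7, 3/7) → index 2
j=4: u_4=263/540 ∈ [3/7, 23/35) → index 3
j=5: u_5=323/540 ∈ [3/7, 23/35) → index 3
j=6: u_6=383/540 ∈ [23/35, 26/35) → index 6
j=7: u_7=443/540 ∈ [27/35, 1) → index 8
j=8: u_8=503/540 ∈ [27/35, 1) → index 8

0 0 1 2 3 3 6 8 8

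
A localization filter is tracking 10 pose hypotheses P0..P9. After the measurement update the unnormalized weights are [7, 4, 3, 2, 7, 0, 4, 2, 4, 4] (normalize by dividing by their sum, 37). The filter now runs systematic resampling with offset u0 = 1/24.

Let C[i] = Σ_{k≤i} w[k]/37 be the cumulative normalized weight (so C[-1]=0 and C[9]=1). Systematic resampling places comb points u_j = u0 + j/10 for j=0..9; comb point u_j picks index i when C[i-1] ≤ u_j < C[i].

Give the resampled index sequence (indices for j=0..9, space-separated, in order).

C = [7/37, 11/37, 14/37, 16/37, 23/37, 23/37, 27/37, 29/37, 33/37, 1]
j=0: u_0=1/24 ∈ [0, 7/37) → index 0
j=1: u_1=17/120 ∈ [0, 7/37) → index 0
j=2: u_2=29/120 ∈ [7/37, 11/37) → index 1
j=3: u_3=41/120 ∈ [11/37, 14/37) → index 2
j=4: u_4=53/120 ∈ [16/37, 23/37) → index 4
j=5: u_5=13/24 ∈ [16/37, 23/37) → index 4
j=6: u_6=77/120 ∈ [23/37, 27/37) → index 6
j=7: u_7=89/120 ∈ [27/37, 29/37) → index 7
j=8: u_8=101/120 ∈ [29/37, 33/37) → index 8
j=9: u_9=113/120 ∈ [33/37, 1) → index 9

0 0 1 2 4 4 6 7 8 9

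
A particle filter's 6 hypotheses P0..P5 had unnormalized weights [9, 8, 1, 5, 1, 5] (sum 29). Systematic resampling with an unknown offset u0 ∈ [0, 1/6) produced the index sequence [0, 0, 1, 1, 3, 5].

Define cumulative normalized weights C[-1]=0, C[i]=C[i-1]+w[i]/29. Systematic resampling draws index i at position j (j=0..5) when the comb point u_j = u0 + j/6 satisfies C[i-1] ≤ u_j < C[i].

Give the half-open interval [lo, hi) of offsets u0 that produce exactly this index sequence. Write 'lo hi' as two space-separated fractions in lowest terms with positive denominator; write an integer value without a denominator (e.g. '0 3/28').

C = [9/29, 17/29, 18/29, 23/29, 24/29, 1]
j=0 picked index 0: u0 ∈ [0, 9/29)
j=1 picked index 0: u0 ∈ [-1/6, 25/174)
j=2 picked index 1: u0 ∈ [-2/87, 22/87)
j=3 picked index 1: u0 ∈ [-11/58, 5/58)
j=4 picked index 3: u0 ∈ [-4/87, 11/87)
j=5 picked index 5: u0 ∈ [-1/174, 1/6)
intersection: [0, 5/58)

0 5/58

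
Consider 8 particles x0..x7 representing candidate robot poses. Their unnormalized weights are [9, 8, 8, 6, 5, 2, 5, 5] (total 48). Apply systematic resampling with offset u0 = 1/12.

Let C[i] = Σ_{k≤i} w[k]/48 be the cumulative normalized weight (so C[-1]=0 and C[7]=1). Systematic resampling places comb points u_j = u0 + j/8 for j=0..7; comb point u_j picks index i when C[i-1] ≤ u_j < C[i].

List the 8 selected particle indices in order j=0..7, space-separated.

0 1 1 2 3 4 6 7

C = [3/16, 17/48, 25/48, 31/48, 3/4, 19/24, 43/48, 1]
j=0: u_0=1/12 ∈ [0, 3/16) → index 0
j=1: u_1=5/24 ∈ [3/16, 17/48) → index 1
j=2: u_2=1/3 ∈ [3/16, 17/48) → index 1
j=3: u_3=11/24 ∈ [17/48, 25/48) → index 2
j=4: u_4=7/12 ∈ [25/48, 31/48) → index 3
j=5: u_5=17/24 ∈ [31/48, 3/4) → index 4
j=6: u_6=5/6 ∈ [19/24, 43/48) → index 6
j=7: u_7=23/24 ∈ [43/48, 1) → index 7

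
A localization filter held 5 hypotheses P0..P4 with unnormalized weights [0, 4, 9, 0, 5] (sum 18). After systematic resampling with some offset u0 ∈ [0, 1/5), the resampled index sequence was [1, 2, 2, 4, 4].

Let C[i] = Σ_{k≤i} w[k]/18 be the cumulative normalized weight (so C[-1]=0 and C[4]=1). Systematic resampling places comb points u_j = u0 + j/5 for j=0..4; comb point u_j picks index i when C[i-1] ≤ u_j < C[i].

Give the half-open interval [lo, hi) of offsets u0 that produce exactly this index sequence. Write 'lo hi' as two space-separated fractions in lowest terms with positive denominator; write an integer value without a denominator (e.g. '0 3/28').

11/90 1/5

C = [0, 2/9, 13/18, 13/18, 1]
j=0 picked index 1: u0 ∈ [0, 2/9)
j=1 picked index 2: u0 ∈ [1/45, 47/90)
j=2 picked index 2: u0 ∈ [-8/45, 29/90)
j=3 picked index 4: u0 ∈ [11/90, 2/5)
j=4 picked index 4: u0 ∈ [-7/90, 1/5)
intersection: [11/90, 1/5)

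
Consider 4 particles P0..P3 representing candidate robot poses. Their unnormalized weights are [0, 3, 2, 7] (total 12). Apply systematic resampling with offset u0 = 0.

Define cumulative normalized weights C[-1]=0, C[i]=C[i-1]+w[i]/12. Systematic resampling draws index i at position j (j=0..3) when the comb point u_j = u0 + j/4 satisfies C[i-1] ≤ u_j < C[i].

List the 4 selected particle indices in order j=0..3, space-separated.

1 2 3 3

C = [0, 1/4, 5/12, 1]
j=0: u_0=0 ∈ [0, 1/4) → index 1
j=1: u_1=1/4 ∈ [1/4, 5/12) → index 2
j=2: u_2=1/2 ∈ [5/12, 1) → index 3
j=3: u_3=3/4 ∈ [5/12, 1) → index 3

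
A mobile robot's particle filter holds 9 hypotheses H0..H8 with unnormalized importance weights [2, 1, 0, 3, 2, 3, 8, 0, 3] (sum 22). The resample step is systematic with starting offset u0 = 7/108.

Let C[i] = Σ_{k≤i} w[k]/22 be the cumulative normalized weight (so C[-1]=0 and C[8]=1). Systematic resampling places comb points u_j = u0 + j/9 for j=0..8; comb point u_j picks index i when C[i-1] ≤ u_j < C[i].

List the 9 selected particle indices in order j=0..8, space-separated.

0 3 4 5 6 6 6 6 8

C = [1/11, 3/22, 3/22, 3/11, 4/11, 1/2, 19/22, 19/22, 1]
j=0: u_0=7/108 ∈ [0, 1/11) → index 0
j=1: u_1=19/108 ∈ [3/22, 3/11) → index 3
j=2: u_2=31/108 ∈ [3/11, 4/11) → index 4
j=3: u_3=43/108 ∈ [4/11, 1/2) → index 5
j=4: u_4=55/108 ∈ [1/2, 19/22) → index 6
j=5: u_5=67/108 ∈ [1/2, 19/22) → index 6
j=6: u_6=79/108 ∈ [1/2, 19/22) → index 6
j=7: u_7=91/108 ∈ [1/2, 19/22) → index 6
j=8: u_8=103/108 ∈ [19/22, 1) → index 8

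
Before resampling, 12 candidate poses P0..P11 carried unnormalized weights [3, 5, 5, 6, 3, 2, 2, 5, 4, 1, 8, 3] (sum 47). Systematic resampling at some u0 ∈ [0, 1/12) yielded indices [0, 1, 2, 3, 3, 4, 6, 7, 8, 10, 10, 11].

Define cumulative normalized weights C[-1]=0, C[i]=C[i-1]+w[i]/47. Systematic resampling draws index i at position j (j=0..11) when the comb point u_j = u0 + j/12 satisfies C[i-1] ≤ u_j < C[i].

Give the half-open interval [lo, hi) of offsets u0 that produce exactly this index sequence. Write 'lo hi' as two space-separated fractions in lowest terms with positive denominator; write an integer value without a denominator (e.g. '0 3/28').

5/188 29/564

C = [3/47, 8/47, 13/47, 19/47, 22/47, 24/47, 26/47, 31/47, 35/47, 36/47, 44/47, 1]
j=0 picked index 0: u0 ∈ [0, 3/47)
j=1 picked index 1: u0 ∈ [-11/564, 49/564)
j=2 picked index 2: u0 ∈ [1/282, 31/282)
j=3 picked index 3: u0 ∈ [5/188, 29/188)
j=4 picked index 3: u0 ∈ [-8/141, 10/141)
j=5 picked index 4: u0 ∈ [-7/564, 29/564)
j=6 picked index 6: u0 ∈ [1/94, 5/94)
j=7 picked index 7: u0 ∈ [-17/564, 43/564)
j=8 picked index 8: u0 ∈ [-1/141, 11/141)
j=9 picked index 10: u0 ∈ [3/188, 35/188)
j=10 picked index 10: u0 ∈ [-19/282, 29/282)
j=11 picked index 11: u0 ∈ [11/564, 1/12)
intersection: [5/188, 29/564)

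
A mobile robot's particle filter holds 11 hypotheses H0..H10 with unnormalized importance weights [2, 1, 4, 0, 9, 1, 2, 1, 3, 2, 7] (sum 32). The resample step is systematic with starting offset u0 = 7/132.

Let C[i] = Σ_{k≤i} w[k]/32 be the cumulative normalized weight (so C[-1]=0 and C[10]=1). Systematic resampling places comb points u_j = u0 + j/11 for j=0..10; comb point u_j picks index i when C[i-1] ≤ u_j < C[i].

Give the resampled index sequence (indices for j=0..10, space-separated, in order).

0 2 4 4 4 5 7 8 9 10 10

C = [1/16, 3/32, 7/32, 7/32, 1/2, 17/32, 19/32, 5/8, 23/32, 25/32, 1]
j=0: u_0=7/132 ∈ [0, 1/16) → index 0
j=1: u_1=19/132 ∈ [3/32, 7/32) → index 2
j=2: u_2=31/132 ∈ [7/32, 1/2) → index 4
j=3: u_3=43/132 ∈ [7/32, 1/2) → index 4
j=4: u_4=5/12 ∈ [7/32, 1/2) → index 4
j=5: u_5=67/132 ∈ [1/2, 17/32) → index 5
j=6: u_6=79/132 ∈ [19/32, 5/8) → index 7
j=7: u_7=91/132 ∈ [5/8, 23/32) → index 8
j=8: u_8=103/132 ∈ [23/32, 25/32) → index 9
j=9: u_9=115/132 ∈ [25/32, 1) → index 10
j=10: u_10=127/132 ∈ [25/32, 1) → index 10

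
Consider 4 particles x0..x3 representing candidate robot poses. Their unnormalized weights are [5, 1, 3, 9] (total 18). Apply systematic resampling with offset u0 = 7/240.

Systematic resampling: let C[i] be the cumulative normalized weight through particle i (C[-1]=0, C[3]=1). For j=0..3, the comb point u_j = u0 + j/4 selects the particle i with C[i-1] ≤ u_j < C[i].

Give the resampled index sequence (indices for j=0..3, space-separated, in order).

0 1 3 3

C = [5/18, 1/3, 1/2, 1]
j=0: u_0=7/240 ∈ [0, 5/18) → index 0
j=1: u_1=67/240 ∈ [5/18, 1/3) → index 1
j=2: u_2=127/240 ∈ [1/2, 1) → index 3
j=3: u_3=187/240 ∈ [1/2, 1) → index 3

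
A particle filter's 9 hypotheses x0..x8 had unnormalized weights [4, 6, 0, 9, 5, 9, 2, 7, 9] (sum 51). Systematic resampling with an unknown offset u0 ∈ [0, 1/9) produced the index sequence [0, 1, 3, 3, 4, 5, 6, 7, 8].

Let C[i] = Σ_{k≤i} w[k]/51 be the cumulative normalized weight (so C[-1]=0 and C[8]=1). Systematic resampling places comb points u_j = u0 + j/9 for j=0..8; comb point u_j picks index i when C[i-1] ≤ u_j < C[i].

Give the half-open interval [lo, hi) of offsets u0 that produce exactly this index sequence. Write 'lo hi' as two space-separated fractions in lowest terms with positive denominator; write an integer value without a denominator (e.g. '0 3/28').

C = [4/51, 10/51, 10/51, 19/51, 8/17, 11/17, 35/51, 14/17, 1]
j=0 picked index 0: u0 ∈ [0, 4/51)
j=1 picked index 1: u0 ∈ [-5/153, 13/153)
j=2 picked index 3: u0 ∈ [-4/153, 23/153)
j=3 picked index 3: u0 ∈ [-7/51, 2/51)
j=4 picked index 4: u0 ∈ [-11/153, 4/153)
j=5 picked index 5: u0 ∈ [-13/153, 14/153)
j=6 picked index 6: u0 ∈ [-1/51, 1/51)
j=7 picked index 7: u0 ∈ [-14/153, 7/153)
j=8 picked index 8: u0 ∈ [-10/153, 1/9)
intersection: [0, 1/51)

0 1/51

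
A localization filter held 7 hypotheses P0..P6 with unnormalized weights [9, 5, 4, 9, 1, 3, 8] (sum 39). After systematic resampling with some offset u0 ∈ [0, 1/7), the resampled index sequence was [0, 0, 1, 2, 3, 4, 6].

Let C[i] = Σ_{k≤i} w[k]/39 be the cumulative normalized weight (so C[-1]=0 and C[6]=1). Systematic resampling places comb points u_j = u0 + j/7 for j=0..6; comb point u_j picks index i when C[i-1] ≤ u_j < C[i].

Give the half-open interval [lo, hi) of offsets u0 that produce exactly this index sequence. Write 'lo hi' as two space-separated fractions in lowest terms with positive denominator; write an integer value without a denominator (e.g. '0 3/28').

0 1/273

C = [3/13, 14/39, 6/13, 9/13, 28/39, 31/39, 1]
j=0 picked index 0: u0 ∈ [0, 3/13)
j=1 picked index 0: u0 ∈ [-1/7, 8/91)
j=2 picked index 1: u0 ∈ [-5/91, 20/273)
j=3 picked index 2: u0 ∈ [-19/273, 3/91)
j=4 picked index 3: u0 ∈ [-10/91, 11/91)
j=5 picked index 4: u0 ∈ [-2/91, 1/273)
j=6 picked index 6: u0 ∈ [-17/273, 1/7)
intersection: [0, 1/273)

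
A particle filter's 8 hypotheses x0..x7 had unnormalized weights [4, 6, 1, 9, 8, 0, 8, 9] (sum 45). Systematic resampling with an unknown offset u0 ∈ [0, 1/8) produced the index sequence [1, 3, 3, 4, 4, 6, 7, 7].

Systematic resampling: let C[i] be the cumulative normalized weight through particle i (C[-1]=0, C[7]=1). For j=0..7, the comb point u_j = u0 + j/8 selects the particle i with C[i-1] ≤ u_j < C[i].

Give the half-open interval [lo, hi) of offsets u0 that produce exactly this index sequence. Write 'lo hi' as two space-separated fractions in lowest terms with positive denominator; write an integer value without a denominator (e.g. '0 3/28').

43/360 11/90

C = [4/45, 2/9, 11/45, 4/9, 28/45, 28/45, 4/5, 1]
j=0 picked index 1: u0 ∈ [4/45, 2/9)
j=1 picked index 3: u0 ∈ [43/360, 23/72)
j=2 picked index 3: u0 ∈ [-1/180, 7/36)
j=3 picked index 4: u0 ∈ [5/72, 89/360)
j=4 picked index 4: u0 ∈ [-1/18, 11/90)
j=5 picked index 6: u0 ∈ [-1/360, 7/40)
j=6 picked index 7: u0 ∈ [1/20, 1/4)
j=7 picked index 7: u0 ∈ [-3/40, 1/8)
intersection: [43/360, 11/90)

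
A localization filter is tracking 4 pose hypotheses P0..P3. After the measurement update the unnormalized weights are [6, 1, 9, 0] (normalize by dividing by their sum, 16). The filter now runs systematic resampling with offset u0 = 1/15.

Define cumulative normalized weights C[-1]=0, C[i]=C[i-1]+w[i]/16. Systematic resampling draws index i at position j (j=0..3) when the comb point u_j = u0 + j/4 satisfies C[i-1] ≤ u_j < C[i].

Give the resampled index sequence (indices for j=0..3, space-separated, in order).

0 0 2 2

C = [3/8, 7/16, 1, 1]
j=0: u_0=1/15 ∈ [0, 3/8) → index 0
j=1: u_1=19/60 ∈ [0, 3/8) → index 0
j=2: u_2=17/30 ∈ [7/16, 1) → index 2
j=3: u_3=49/60 ∈ [7/16, 1) → index 2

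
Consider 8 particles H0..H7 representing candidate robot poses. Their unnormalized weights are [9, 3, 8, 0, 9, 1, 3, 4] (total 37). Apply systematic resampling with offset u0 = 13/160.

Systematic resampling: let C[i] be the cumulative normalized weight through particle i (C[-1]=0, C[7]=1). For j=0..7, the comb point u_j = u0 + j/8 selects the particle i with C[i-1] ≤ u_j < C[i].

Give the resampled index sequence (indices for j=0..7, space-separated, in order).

C = [9/37, 12/37, 20/37, 20/37, 29/37, 30/37, 33/37, 1]
j=0: u_0=13/160 ∈ [0, 9/37) → index 0
j=1: u_1=33/160 ∈ [0, 9/37) → index 0
j=2: u_2=53/160 ∈ [12/37, 20/37) → index 2
j=3: u_3=73/160 ∈ [12/37, 20/37) → index 2
j=4: u_4=93/160 ∈ [20/37, 29/37) → index 4
j=5: u_5=113/160 ∈ [20/37, 29/37) → index 4
j=6: u_6=133/160 ∈ [30/37, 33/37) → index 6
j=7: u_7=153/160 ∈ [33/37, 1) → index 7

0 0 2 2 4 4 6 7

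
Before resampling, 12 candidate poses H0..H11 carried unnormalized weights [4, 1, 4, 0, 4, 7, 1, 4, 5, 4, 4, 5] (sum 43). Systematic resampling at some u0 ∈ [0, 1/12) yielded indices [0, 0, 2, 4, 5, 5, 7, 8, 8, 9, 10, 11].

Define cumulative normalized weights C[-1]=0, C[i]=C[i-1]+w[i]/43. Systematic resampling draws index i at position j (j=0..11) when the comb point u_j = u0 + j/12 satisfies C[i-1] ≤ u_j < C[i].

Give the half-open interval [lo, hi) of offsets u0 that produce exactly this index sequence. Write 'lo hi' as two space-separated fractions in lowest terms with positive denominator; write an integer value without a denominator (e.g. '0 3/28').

C = [4/43, 5/43, 9/43, 9/43, 13/43, 20/43, 21/43, 25/43, 30/43, 34/43, 38/43, 1]
j=0 picked index 0: u0 ∈ [0, 4/43)
j=1 picked index 0: u0 ∈ [-1/12, 5/516)
j=2 picked index 2: u0 ∈ [-13/258, 11/258)
j=3 picked index 4: u0 ∈ [-7/172, 9/172)
j=4 picked index 5: u0 ∈ [-4/129, 17/129)
j=5 picked index 5: u0 ∈ [-59/516, 25/516)
j=6 picked index 7: u0 ∈ [-1/86, 7/86)
j=7 picked index 8: u0 ∈ [-1/516, 59/516)
j=8 picked index 8: u0 ∈ [-11/129, 4/129)
j=9 picked index 9: u0 ∈ [-9/172, 7/172)
j=10 picked index 10: u0 ∈ [-11/258, 13/258)
j=11 picked index 11: u0 ∈ [-17/516, 1/12)
intersection: [0, 5/516)

0 5/516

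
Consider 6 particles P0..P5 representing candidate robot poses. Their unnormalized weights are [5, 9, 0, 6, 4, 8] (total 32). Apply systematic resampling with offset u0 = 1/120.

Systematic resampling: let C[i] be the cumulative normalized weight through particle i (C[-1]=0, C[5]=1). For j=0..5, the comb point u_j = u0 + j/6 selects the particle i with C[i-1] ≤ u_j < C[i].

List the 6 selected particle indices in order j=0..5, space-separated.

0 1 1 3 4 5

C = [5/32, 7/16, 7/16, 5/8, 3/4, 1]
j=0: u_0=1/120 ∈ [0, 5/32) → index 0
j=1: u_1=7/40 ∈ [5/32, 7/16) → index 1
j=2: u_2=41/120 ∈ [5/32, 7/16) → index 1
j=3: u_3=61/120 ∈ [7/16, 5/8) → index 3
j=4: u_4=27/40 ∈ [5/8, 3/4) → index 4
j=5: u_5=101/120 ∈ [3/4, 1) → index 5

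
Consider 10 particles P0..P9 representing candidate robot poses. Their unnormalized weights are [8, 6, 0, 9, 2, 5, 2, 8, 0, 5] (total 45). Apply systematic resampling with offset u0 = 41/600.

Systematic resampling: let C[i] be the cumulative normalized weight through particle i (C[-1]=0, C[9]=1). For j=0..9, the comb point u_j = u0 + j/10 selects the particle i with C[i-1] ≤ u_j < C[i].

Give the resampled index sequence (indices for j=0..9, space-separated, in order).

C = [8/45, 14/45, 14/45, 23/45, 5/9, 2/3, 32/45, 8/9, 8/9, 1]
j=0: u_0=41/600 ∈ [0, 8/45) → index 0
j=1: u_1=101/600 ∈ [0, 8/45) → index 0
j=2: u_2=161/600 ∈ [8/45, 14/45) → index 1
j=3: u_3=221/600 ∈ [14/45, 23/45) → index 3
j=4: u_4=281/600 ∈ [14/45, 23/45) → index 3
j=5: u_5=341/600 ∈ [5/9, 2/3) → index 5
j=6: u_6=401/600 ∈ [2/3, 32/45) → index 6
j=7: u_7=461/600 ∈ [32/45, 8/9) → index 7
j=8: u_8=521/600 ∈ [32/45, 8/9) → index 7
j=9: u_9=581/600 ∈ [8/9, 1) → index 9

0 0 1 3 3 5 6 7 7 9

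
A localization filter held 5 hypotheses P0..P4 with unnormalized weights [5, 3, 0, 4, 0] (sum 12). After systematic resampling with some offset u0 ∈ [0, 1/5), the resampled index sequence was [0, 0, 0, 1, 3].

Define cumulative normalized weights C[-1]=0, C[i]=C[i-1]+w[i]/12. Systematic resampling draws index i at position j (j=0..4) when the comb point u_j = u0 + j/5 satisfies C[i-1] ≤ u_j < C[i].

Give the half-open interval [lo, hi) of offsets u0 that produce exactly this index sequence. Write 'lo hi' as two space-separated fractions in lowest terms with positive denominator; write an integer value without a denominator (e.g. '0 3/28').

0 1/60

C = [5/12, 2/3, 2/3, 1, 1]
j=0 picked index 0: u0 ∈ [0, 5/12)
j=1 picked index 0: u0 ∈ [-1/5, 13/60)
j=2 picked index 0: u0 ∈ [-2/5, 1/60)
j=3 picked index 1: u0 ∈ [-11/60, 1/15)
j=4 picked index 3: u0 ∈ [-2/15, 1/5)
intersection: [0, 1/60)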